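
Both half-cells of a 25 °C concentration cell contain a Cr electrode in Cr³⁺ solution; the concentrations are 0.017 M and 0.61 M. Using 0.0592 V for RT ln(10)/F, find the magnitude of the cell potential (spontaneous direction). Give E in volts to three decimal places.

+0.031 V

For a concentration cell E°cell = 0. The 0.61 M side is the cathode (reduction is favoured where [Cr³⁺] is higher).
With n = 3, E = −(0.0592/3) log([Cr³⁺]ₐₙ/[Cr³⁺]꜀ₐₜ) = −(0.0592/3) log(0.017/0.61) = −(0.0592/3)(-1.555) = +0.031 V.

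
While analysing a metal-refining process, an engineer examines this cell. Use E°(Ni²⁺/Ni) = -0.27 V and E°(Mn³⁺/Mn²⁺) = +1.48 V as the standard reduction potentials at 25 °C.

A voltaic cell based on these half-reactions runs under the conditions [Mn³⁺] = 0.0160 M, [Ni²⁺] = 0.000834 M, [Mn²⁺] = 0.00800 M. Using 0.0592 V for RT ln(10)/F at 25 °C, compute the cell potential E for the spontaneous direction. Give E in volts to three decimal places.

Mn³⁺/Mn²⁺ is the cathode (higher E°), Ni²⁺/Ni the anode: E°cell = +1.48 − (-0.27) = +1.75 V, n = 2.
Overall: 2 Mn³⁺(aq) + Ni(s) → 2 Mn²⁺(aq) + Ni²⁺(aq)
Q = [Mn²⁺]^2·[Ni²⁺] / ([Mn³⁺]^2); log Q = -3.681.
E = E° − (0.0592/n) log Q = +1.75 − (0.0592/2)(-3.681) = +1.859 V.

+1.859 V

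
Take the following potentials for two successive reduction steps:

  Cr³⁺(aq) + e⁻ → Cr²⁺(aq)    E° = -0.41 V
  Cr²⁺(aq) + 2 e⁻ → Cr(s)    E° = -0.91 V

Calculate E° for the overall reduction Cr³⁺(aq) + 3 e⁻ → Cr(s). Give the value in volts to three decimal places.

Standard free energies of sequential steps add: ΔG°₃ = ΔG°₁ + ΔG°₂, so n₃E°₃ = n₁E°₁ + n₂E°₂.
E°₃ = (1×-0.41 + 2×-0.91) / 3 = (-2.230) / 3 = -0.743 V.

-0.743 V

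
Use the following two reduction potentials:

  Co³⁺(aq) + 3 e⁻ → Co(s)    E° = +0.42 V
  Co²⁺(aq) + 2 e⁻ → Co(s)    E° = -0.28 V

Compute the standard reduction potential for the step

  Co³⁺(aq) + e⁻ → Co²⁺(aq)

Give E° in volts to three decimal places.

Sequential free energies add, so n₃E°₃ = n₁E°₁ + n₂E°₂.
With n₃ = 3, and the known step contributing 2×(-0.28) V, the unknown satisfies 1·E° = 3×(+0.42) − 2×(-0.28) = +1.820.
E° = +1.820 / 1 = +1.820 V.

+1.820 V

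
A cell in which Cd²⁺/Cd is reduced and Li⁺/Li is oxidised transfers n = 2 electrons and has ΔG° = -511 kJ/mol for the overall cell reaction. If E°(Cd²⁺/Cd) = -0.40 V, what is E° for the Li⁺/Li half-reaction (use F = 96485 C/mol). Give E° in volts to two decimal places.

-3.05 V

E°cell = −ΔG°/(nF) = −(-511×10³)/((2)(96485)) = +2.648 V.
Since Cd²⁺/Cd is the cathode and Li⁺/Li the anode, E°cell = E°(Cd²⁺/Cd) − E°(Li⁺/Li).
So E°(Li⁺/Li) = E°(Cd²⁺/Cd) − E°cell = (-0.40) − (+2.648) = -3.05 V.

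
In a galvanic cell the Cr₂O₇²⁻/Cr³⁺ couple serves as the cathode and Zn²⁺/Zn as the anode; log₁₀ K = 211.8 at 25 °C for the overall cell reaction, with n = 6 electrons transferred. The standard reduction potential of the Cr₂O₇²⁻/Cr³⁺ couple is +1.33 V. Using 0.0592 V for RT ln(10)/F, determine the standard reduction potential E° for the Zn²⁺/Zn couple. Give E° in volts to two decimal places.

E°cell = (0.0592/n)·log K = (0.0592/6)(211.8) = +2.090 V.
Since Cr₂O₇²⁻/Cr³⁺ is the cathode and Zn²⁺/Zn the anode, E°cell = E°(Cr₂O₇²⁻/Cr³⁺) − E°(Zn²⁺/Zn).
So E°(Zn²⁺/Zn) = E°(Cr₂O₇²⁻/Cr³⁺) − E°cell = (+1.33) − (+2.090) = -0.76 V.

-0.76 V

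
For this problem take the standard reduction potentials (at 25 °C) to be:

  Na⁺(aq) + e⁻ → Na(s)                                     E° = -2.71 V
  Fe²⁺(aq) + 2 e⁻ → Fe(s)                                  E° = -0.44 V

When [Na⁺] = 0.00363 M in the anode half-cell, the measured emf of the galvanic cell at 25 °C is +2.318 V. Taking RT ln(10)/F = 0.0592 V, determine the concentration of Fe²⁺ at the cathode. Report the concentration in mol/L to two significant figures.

Fe²⁺/Fe is the cathode, Na⁺/Na the anode: E°cell = +2.27 V, n = 2.
Overall reaction: Fe²⁺(aq) + 2 Na(s) → Fe(s) + 2 Na⁺(aq); Q = [Na⁺]^2/[Fe²⁺]^1.
From E = E° − (0.0592/n) log Q: log Q = (E° − E)·n/0.0592 = (+2.27 − (+2.318))·2/0.0592 = -1.6216.
So 1·log[Fe²⁺] = 2·log(0.00363) − log Q = -4.8802 − (-1.6216) = -3.2586; [Fe²⁺] = 10^(-3.2586) ≈ 0.00055 M.

0.00055 M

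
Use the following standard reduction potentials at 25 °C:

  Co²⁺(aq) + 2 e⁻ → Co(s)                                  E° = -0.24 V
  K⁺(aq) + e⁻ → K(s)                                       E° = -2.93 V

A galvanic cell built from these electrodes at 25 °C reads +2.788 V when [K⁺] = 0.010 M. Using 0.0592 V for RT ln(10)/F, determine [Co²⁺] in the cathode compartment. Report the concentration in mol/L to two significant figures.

0.20 M

Co²⁺/Co is the cathode, K⁺/K the anode: E°cell = +2.69 V, n = 2.
Overall reaction: Co²⁺(aq) + 2 K(s) → Co(s) + 2 K⁺(aq); Q = [K⁺]^2/[Co²⁺]^1.
From E = E° − (0.0592/n) log Q: log Q = (E° − E)·n/0.0592 = (+2.69 − (+2.788))·2/0.0592 = -3.3108.
So 1·log[Co²⁺] = 2·log(0.01) − log Q = -4.0000 − (-3.3108) = -0.6892; [Co²⁺] = 10^(-0.6892) ≈ 0.20 M.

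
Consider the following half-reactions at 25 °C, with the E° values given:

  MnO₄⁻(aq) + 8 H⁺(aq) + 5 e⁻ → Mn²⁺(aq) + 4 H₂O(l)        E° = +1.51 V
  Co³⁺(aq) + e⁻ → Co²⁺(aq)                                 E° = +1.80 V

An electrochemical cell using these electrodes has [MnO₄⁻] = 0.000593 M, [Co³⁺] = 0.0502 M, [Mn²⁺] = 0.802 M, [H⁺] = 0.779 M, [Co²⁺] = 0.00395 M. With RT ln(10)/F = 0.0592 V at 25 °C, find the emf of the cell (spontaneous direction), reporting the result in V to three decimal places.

+0.403 V

Co³⁺/Co²⁺ is the cathode (higher E°), MnO₄⁻/Mn²⁺ the anode: E°cell = +1.80 − (+1.51) = +0.29 V, n = 5.
Overall: 5 Co³⁺(aq) + Mn²⁺(aq) + 4 H₂O(l) → 5 Co²⁺(aq) + MnO₄⁻(aq) + 8 H⁺(aq)
Q = [Co²⁺]^5·[MnO₄⁻]·[H⁺]^8 / ([Co³⁺]^5·[Mn²⁺]); log Q = -9.519.
E = E° − (0.0592/n) log Q = +0.29 − (0.0592/5)(-9.519) = +0.403 V.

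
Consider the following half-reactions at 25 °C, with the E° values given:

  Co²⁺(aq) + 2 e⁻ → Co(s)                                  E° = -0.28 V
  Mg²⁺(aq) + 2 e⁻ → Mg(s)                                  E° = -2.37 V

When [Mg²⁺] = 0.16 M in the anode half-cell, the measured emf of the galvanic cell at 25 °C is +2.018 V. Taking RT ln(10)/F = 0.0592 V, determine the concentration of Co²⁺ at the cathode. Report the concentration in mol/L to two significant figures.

0.00059 M

Co²⁺/Co is the cathode, Mg²⁺/Mg the anode: E°cell = +2.09 V, n = 2.
Overall reaction: Co²⁺(aq) + Mg(s) → Co(s) + Mg²⁺(aq); Q = [Mg²⁺]^1/[Co²⁺]^1.
From E = E° − (0.0592/n) log Q: log Q = (E° − E)·n/0.0592 = (+2.09 − (+2.018))·2/0.0592 = 2.4324.
So 1·log[Co²⁺] = 1·log(0.16) − log Q = -0.7959 − (2.4324) = -3.2283; [Co²⁺] = 10^(-3.2283) ≈ 0.00059 M.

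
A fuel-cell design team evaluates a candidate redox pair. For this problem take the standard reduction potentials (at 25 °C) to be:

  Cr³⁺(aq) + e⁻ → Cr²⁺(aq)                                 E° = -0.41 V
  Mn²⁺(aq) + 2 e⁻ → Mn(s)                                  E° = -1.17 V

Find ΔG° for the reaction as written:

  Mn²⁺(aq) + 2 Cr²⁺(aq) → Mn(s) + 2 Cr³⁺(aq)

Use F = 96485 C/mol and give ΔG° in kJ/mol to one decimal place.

As written, Mn²⁺/Mn is reduced (cathode) and Cr³⁺/Cr²⁺ is oxidised (anode), so E°cell = (-1.17) − (-0.41) = -0.76 V.
Balancing electrons gives n = 2.
ΔG° = −nFE° = −(2)(96485)(-0.76) = 146,657 J = +146.7 kJ/mol.

+146.7 kJ/mol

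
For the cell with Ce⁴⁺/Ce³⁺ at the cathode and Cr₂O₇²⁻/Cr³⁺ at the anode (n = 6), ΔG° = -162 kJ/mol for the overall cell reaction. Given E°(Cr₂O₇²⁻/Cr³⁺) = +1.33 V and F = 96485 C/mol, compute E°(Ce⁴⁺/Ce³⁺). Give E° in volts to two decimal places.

E°cell = −ΔG°/(nF) = −(-162×10³)/((6)(96485)) = +0.280 V.
Since Ce⁴⁺/Ce³⁺ is the cathode and Cr₂O₇²⁻/Cr³⁺ the anode, E°cell = E°(Ce⁴⁺/Ce³⁺) − E°(Cr₂O₇²⁻/Cr³⁺).
So E°(Ce⁴⁺/Ce³⁺) = E°cell + E°(Cr₂O₇²⁻/Cr³⁺) = +0.280 + (+1.33) = +1.61 V.

+1.61 V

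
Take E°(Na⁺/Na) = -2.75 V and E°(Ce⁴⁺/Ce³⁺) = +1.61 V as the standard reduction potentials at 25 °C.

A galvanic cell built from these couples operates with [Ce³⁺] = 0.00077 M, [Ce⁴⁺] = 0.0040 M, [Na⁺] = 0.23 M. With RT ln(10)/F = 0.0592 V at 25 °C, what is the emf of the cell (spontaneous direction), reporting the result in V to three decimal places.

Ce⁴⁺/Ce³⁺ is the cathode (higher E°), Na⁺/Na the anode: E°cell = +1.61 − (-2.75) = +4.36 V, n = 1.
Overall: Ce⁴⁺(aq) + Na(s) → Ce³⁺(aq) + Na⁺(aq)
Q = [Ce³⁺]·[Na⁺] / ([Ce⁴⁺]); log Q = -1.354.
E = E° − (0.0592/n) log Q = +4.36 − (0.0592/1)(-1.354) = +4.440 V.

+4.440 V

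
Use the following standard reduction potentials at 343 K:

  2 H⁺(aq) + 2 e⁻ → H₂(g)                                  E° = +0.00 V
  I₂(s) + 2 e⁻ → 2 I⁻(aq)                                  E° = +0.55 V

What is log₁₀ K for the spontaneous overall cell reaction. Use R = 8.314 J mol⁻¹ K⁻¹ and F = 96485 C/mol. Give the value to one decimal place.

Cathode: I₂/I⁻; anode: H⁺/H₂. E°cell = (+0.55) − (+0.00) = +0.55 V, with n = 2.
ΔG° = −nFE° = −RT ln K, so ln K = nFE°/(RT) = (2)(96485)(+0.55) / ((8.314)(343)) = 37.218.
log₁₀ K = 37.218 / ln 10 = 16.2.

16.2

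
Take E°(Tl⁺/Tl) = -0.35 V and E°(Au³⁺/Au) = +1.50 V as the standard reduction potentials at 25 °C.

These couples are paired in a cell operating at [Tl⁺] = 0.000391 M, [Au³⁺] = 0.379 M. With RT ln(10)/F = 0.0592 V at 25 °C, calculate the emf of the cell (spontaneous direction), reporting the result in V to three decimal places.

Au³⁺/Au is the cathode (higher E°), Tl⁺/Tl the anode: E°cell = +1.50 − (-0.35) = +1.85 V, n = 3.
Overall: Au³⁺(aq) + 3 Tl(s) → Au(s) + 3 Tl⁺(aq)
Q = [Tl⁺]^3 / ([Au³⁺]); log Q = -9.802.
E = E° − (0.0592/n) log Q = +1.85 − (0.0592/3)(-9.802) = +2.043 V.

+2.043 V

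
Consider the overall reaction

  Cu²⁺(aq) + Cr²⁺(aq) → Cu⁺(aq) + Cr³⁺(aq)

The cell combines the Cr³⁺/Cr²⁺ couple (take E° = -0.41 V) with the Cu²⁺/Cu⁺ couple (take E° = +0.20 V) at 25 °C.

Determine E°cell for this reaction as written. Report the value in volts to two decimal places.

+0.61 V

The Cu²⁺/Cu⁺ couple has the higher reduction potential, so it is the cathode; Cr³⁺/Cr²⁺ is oxidised at the anode.
E°cell = E°(cathode) − E°(anode) = (+0.20) − (-0.41) = +0.61 V.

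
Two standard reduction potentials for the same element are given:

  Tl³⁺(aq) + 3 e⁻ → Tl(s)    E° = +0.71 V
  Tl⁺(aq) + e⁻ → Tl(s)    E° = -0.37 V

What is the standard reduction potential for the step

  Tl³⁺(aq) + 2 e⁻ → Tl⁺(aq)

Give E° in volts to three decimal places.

+1.250 V

Sequential free energies add, so n₃E°₃ = n₁E°₁ + n₂E°₂.
With n₃ = 3, and the known step contributing 1×(-0.37) V, the unknown satisfies 2·E° = 3×(+0.71) − 1×(-0.37) = +2.500.
E° = +2.500 / 2 = +1.250 V.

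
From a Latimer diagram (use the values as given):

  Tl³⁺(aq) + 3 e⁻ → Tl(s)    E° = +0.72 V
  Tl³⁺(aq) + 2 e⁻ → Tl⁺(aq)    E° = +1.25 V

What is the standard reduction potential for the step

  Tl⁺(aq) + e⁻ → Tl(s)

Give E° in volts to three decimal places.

Sequential free energies add, so n₃E°₃ = n₁E°₁ + n₂E°₂.
With n₃ = 3, and the known step contributing 2×(+1.25) V, the unknown satisfies 1·E° = 3×(+0.72) − 2×(+1.25) = -0.340.
E° = -0.340 / 1 = -0.340 V.

-0.340 V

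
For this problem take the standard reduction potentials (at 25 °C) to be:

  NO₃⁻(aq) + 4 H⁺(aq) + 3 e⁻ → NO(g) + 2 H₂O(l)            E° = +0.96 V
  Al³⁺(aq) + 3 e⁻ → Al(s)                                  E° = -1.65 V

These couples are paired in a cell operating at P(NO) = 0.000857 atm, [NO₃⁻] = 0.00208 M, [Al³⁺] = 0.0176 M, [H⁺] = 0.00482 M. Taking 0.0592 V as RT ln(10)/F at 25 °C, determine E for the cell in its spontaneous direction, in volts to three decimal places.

+2.469 V

NO₃⁻/NO is the cathode (higher E°), Al³⁺/Al the anode: E°cell = +0.96 − (-1.65) = +2.61 V, n = 3.
Overall: NO₃⁻(aq) + 4 H⁺(aq) + Al(s) → NO(g) + 2 H₂O(l) + Al³⁺(aq)
Q = P(NO)·[Al³⁺] / ([NO₃⁻]·[H⁺]^4); log Q = 7.128.
E = E° − (0.0592/n) log Q = +2.61 − (0.0592/3)(7.128) = +2.469 V.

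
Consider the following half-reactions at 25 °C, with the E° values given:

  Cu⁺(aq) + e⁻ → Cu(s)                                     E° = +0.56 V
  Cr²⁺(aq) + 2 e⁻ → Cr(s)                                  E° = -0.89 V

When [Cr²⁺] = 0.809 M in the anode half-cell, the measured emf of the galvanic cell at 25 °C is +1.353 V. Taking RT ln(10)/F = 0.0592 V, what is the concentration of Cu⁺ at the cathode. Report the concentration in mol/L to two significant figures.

Cu⁺/Cu is the cathode, Cr²⁺/Cr the anode: E°cell = +1.45 V, n = 2.
Overall reaction: 2 Cu⁺(aq) + Cr(s) → 2 Cu(s) + Cr²⁺(aq); Q = [Cr²⁺]^1/[Cu⁺]^2.
From E = E° − (0.0592/n) log Q: log Q = (E° − E)·n/0.0592 = (+1.45 − (+1.353))·2/0.0592 = 3.2770.
So 2·log[Cu⁺] = 1·log(0.809) − log Q = -0.0921 − (3.2770) = -3.3691; log[Cu⁺] = -3.3691 / 2 = -1.6845; [Cu⁺] = 10^(-1.6845) ≈ 0.021 M.

0.021 M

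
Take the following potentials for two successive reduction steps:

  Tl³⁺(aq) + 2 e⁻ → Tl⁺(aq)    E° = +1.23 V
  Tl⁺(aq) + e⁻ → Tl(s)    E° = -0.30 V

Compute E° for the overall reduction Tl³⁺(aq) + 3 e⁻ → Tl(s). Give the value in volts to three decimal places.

Since ΔG° = −nFE° is additive over sequential reductions, n₃E°₃ = n₁E°₁ + n₂E°₂.
E°₃ = (2×+1.23 + 1×-0.30) / 3 = (+2.160) / 3 = +0.720 V.
Simply averaging or adding the two E° values would be wrong; the electron-weighted sum is required.

+0.720 V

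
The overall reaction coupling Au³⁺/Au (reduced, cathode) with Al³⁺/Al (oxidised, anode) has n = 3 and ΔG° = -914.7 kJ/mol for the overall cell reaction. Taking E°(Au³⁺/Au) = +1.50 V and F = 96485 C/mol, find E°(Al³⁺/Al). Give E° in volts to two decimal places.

E°cell = −ΔG°/(nF) = −(-914.7×10³)/((3)(96485)) = +3.160 V.
Since Au³⁺/Au is the cathode and Al³⁺/Al the anode, E°cell = E°(Au³⁺/Au) − E°(Al³⁺/Al).
So E°(Al³⁺/Al) = E°(Au³⁺/Au) − E°cell = (+1.50) − (+3.160) = -1.66 V.

-1.66 V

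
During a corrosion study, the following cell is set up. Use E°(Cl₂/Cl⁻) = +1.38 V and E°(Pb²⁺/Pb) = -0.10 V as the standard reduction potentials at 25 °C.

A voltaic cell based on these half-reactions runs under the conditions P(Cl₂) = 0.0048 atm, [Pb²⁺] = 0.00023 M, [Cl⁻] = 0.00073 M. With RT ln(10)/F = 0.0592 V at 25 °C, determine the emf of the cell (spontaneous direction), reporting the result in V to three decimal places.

+1.705 V

Cl₂/Cl⁻ is the cathode (higher E°), Pb²⁺/Pb the anode: E°cell = +1.38 − (-0.10) = +1.48 V, n = 2.
Overall: Cl₂(g) + Pb(s) → 2 Cl⁻(aq) + Pb²⁺(aq)
Q = [Cl⁻]^2·[Pb²⁺] / (P(Cl₂)); log Q = -7.593.
E = E° − (0.0592/n) log Q = +1.48 − (0.0592/2)(-7.593) = +1.705 V.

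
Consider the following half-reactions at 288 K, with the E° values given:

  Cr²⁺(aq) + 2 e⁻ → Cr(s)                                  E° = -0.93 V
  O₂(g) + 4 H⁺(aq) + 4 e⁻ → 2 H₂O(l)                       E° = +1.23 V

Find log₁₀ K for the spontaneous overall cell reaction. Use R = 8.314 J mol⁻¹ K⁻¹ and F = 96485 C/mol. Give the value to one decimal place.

Cathode: O₂/H₂O; anode: Cr²⁺/Cr. E°cell = (+1.23) − (-0.93) = +2.16 V, with n = 4.
ΔG° = −nFE° = −RT ln K, so ln K = nFE°/(RT) = (4)(96485)(+2.16) / ((8.314)(288)) = 348.154.
log₁₀ K = 348.154 / ln 10 = 151.2.

151.2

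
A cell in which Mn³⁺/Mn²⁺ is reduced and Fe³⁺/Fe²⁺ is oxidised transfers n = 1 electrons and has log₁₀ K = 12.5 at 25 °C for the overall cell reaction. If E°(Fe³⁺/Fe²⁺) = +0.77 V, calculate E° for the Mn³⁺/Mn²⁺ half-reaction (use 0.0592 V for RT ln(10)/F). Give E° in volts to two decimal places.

E°cell = (0.0592/n)·log K = (0.0592/1)(12.5) = +0.740 V.
Since Mn³⁺/Mn²⁺ is the cathode and Fe³⁺/Fe²⁺ the anode, E°cell = E°(Mn³⁺/Mn²⁺) − E°(Fe³⁺/Fe²⁺).
So E°(Mn³⁺/Mn²⁺) = E°cell + E°(Fe³⁺/Fe²⁺) = +0.740 + (+0.77) = +1.51 V.

+1.51 V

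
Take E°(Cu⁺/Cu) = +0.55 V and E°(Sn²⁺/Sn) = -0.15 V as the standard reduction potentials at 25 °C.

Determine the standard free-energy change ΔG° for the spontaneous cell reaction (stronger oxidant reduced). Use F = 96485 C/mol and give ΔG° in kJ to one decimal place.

Cu⁺/Cu (E° = +0.55 V) is the cathode; Sn²⁺/Sn (E° = -0.15 V) is the anode, so E°cell = +0.70 V.
Balancing electrons gives n = 2 (lcm of 1 and 2).
ΔG° = −nFE° = −(2)(96485)(+0.70) = -135,079 J = -135.1 kJ.

-135.1 kJ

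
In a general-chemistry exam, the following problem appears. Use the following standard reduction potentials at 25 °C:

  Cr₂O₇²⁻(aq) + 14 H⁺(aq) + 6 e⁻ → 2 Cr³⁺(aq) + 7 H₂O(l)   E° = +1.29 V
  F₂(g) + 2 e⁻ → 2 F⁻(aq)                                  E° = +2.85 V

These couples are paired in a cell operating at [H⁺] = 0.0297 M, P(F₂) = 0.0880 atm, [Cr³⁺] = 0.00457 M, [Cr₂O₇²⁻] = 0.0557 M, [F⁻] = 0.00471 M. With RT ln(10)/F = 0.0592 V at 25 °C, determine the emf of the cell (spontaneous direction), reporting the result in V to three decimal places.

F₂/F⁻ is the cathode (higher E°), Cr₂O₇²⁻/Cr³⁺ the anode: E°cell = +2.85 − (+1.29) = +1.56 V, n = 6.
Overall: 3 F₂(g) + 2 Cr³⁺(aq) + 7 H₂O(l) → 6 F⁻(aq) + Cr₂O₇²⁻(aq) + 14 H⁺(aq)
Q = [F⁻]^6·[Cr₂O₇²⁻]·[H⁺]^14 / (P(F₂)^3·[Cr³⁺]^2); log Q = -28.751.
E = E° − (0.0592/n) log Q = +1.56 − (0.0592/6)(-28.751) = +1.844 V.

+1.844 V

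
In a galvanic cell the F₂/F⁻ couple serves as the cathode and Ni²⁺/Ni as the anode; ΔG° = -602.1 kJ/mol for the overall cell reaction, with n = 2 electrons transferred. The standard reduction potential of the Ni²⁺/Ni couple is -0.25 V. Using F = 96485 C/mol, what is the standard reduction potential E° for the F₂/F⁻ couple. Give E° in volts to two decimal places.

E°cell = −ΔG°/(nF) = −(-602.1×10³)/((2)(96485)) = +3.120 V.
Since F₂/F⁻ is the cathode and Ni²⁺/Ni the anode, E°cell = E°(F₂/F⁻) − E°(Ni²⁺/Ni).
So E°(F₂/F⁻) = E°cell + E°(Ni²⁺/Ni) = +3.120 + (-0.25) = +2.87 V.

+2.87 V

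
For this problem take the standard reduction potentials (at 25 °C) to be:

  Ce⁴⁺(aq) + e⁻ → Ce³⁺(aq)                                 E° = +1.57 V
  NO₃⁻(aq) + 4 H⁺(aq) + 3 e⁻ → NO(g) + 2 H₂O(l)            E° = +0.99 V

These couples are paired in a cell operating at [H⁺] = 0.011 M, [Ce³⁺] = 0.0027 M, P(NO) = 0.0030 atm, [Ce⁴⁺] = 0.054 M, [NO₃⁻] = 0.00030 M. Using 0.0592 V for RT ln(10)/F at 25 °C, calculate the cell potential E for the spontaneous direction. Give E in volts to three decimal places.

Ce⁴⁺/Ce³⁺ is the cathode (higher E°), NO₃⁻/NO the anode: E°cell = +1.57 − (+0.99) = +0.58 V, n = 3.
Overall: 3 Ce⁴⁺(aq) + NO(g) + 2 H₂O(l) → 3 Ce³⁺(aq) + NO₃⁻(aq) + 4 H⁺(aq)
Q = [Ce³⁺]^3·[NO₃⁻]·[H⁺]^4 / ([Ce⁴⁺]^3·P(NO)); log Q = -12.738.
E = E° − (0.0592/n) log Q = +0.58 − (0.0592/3)(-12.738) = +0.831 V.

+0.831 V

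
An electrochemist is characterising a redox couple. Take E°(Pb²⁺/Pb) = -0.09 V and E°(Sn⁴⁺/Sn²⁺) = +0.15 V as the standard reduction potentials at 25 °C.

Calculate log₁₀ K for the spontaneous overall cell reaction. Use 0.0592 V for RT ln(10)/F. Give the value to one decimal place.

Cathode: Sn⁴⁺/Sn²⁺; anode: Pb²⁺/Pb. E°cell = +0.24 V, n = 2.
log K = nE°cell / 0.0592 = (2)(+0.24) / 0.0592 = 8.1.

8.1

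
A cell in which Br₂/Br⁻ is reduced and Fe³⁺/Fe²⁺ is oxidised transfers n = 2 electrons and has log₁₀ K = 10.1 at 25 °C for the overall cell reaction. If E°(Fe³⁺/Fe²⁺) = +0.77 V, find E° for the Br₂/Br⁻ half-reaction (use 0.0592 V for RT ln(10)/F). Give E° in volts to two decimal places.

E°cell = (0.0592/n)·log K = (0.0592/2)(10.1) = +0.299 V.
Since Br₂/Br⁻ is the cathode and Fe³⁺/Fe²⁺ the anode, E°cell = E°(Br₂/Br⁻) − E°(Fe³⁺/Fe²⁺).
So E°(Br₂/Br⁻) = E°cell + E°(Fe³⁺/Fe²⁺) = +0.299 + (+0.77) = +1.07 V.

+1.07 V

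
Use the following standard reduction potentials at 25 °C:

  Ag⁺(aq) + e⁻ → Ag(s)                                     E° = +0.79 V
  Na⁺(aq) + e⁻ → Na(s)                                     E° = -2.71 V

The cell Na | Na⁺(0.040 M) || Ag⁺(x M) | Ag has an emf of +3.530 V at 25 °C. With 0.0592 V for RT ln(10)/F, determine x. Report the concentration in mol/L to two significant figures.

Ag⁺/Ag is the cathode, Na⁺/Na the anode: E°cell = +3.50 V, n = 1.
Overall reaction: Ag⁺(aq) + Na(s) → Ag(s) + Na⁺(aq); Q = [Na⁺]^1/[Ag⁺]^1.
From E = E° − (0.0592/n) log Q: log Q = (E° − E)·n/0.0592 = (+3.50 − (+3.530))·1/0.0592 = -0.5068.
So 1·log[Ag⁺] = 1·log(0.04) − log Q = -1.3979 − (-0.5068) = -0.8911; [Ag⁺] = 10^(-0.8911) ≈ 0.13 M.

0.13 M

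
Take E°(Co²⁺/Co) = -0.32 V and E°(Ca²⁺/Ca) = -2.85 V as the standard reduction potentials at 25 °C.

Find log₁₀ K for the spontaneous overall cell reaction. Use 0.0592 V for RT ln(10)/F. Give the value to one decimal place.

Cathode: Co²⁺/Co; anode: Ca²⁺/Ca. E°cell = +2.53 V, n = 2.
log K = nE°cell / 0.0592 = (2)(+2.53) / 0.0592 = 85.5.

85.5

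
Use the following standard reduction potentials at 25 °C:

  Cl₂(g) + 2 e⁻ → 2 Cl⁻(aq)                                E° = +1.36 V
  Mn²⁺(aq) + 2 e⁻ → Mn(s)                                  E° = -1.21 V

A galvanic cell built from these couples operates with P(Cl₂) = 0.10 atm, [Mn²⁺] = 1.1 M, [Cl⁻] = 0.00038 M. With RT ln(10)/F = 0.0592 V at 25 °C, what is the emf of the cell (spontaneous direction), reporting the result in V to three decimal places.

Cl₂/Cl⁻ is the cathode (higher E°), Mn²⁺/Mn the anode: E°cell = +1.36 − (-1.21) = +2.57 V, n = 2.
Overall: Cl₂(g) + Mn(s) → 2 Cl⁻(aq) + Mn²⁺(aq)
Q = [Cl⁻]^2·[Mn²⁺] / (P(Cl₂)); log Q = -5.799.
E = E° − (0.0592/n) log Q = +2.57 − (0.0592/2)(-5.799) = +2.742 V.

+2.742 V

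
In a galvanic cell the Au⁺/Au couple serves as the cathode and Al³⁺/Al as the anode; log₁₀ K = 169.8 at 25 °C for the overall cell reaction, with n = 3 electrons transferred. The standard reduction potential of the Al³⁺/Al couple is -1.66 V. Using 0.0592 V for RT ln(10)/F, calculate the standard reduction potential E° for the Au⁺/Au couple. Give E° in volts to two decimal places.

+1.69 V

E°cell = (0.0592/n)·log K = (0.0592/3)(169.8) = +3.351 V.
Since Au⁺/Au is the cathode and Al³⁺/Al the anode, E°cell = E°(Au⁺/Au) − E°(Al³⁺/Al).
So E°(Au⁺/Au) = E°cell + E°(Al³⁺/Al) = +3.351 + (-1.66) = +1.69 V.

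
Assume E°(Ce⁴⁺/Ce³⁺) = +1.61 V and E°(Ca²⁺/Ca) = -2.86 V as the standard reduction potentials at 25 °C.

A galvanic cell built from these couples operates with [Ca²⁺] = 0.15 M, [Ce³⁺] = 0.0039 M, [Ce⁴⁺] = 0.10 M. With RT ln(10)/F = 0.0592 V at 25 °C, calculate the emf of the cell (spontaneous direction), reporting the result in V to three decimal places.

Ce⁴⁺/Ce³⁺ is the cathode (higher E°), Ca²⁺/Ca the anode: E°cell = +1.61 − (-2.86) = +4.47 V, n = 2.
Overall: 2 Ce⁴⁺(aq) + Ca(s) → 2 Ce³⁺(aq) + Ca²⁺(aq)
Q = [Ce³⁺]^2·[Ca²⁺] / ([Ce⁴⁺]^2); log Q = -3.642.
E = E° − (0.0592/n) log Q = +4.47 − (0.0592/2)(-3.642) = +4.578 V.

+4.578 V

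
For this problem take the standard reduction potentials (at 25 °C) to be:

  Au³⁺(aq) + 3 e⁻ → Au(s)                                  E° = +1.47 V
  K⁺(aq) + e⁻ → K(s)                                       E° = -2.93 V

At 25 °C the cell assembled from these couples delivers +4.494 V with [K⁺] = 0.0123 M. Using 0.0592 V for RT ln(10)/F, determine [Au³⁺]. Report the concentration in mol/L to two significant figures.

0.11 M

Au³⁺/Au is the cathode, K⁺/K the anode: E°cell = +4.40 V, n = 3.
Overall reaction: Au³⁺(aq) + 3 K(s) → Au(s) + 3 K⁺(aq); Q = [K⁺]^3/[Au³⁺]^1.
From E = E° − (0.0592/n) log Q: log Q = (E° − E)·n/0.0592 = (+4.40 − (+4.494))·3/0.0592 = -4.7635.
So 1·log[Au³⁺] = 3·log(0.0123) − log Q = -5.7303 − (-4.7635) = -0.9668; [Au³⁺] = 10^(-0.9668) ≈ 0.11 M.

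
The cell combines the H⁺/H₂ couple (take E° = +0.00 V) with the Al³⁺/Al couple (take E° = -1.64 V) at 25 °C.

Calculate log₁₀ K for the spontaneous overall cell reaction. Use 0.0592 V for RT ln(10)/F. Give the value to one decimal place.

Cathode: H⁺/H₂; anode: Al³⁺/Al. E°cell = +1.64 V, n = 6.
log K = nE°cell / 0.0592 = (6)(+1.64) / 0.0592 = 166.2.

166.2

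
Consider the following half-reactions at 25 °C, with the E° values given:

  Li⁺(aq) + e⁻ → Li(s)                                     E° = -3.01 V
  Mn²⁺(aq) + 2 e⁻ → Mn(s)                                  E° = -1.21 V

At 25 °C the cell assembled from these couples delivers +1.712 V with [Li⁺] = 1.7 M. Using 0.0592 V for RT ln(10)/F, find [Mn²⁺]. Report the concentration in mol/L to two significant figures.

0.0031 M

Mn²⁺/Mn is the cathode, Li⁺/Li the anode: E°cell = +1.80 V, n = 2.
Overall reaction: Mn²⁺(aq) + 2 Li(s) → Mn(s) + 2 Li⁺(aq); Q = [Li⁺]^2/[Mn²⁺]^1.
From E = E° − (0.0592/n) log Q: log Q = (E° − E)·n/0.0592 = (+1.80 − (+1.712))·2/0.0592 = 2.9730.
So 1·log[Mn²⁺] = 2·log(1.7) − log Q = 0.4609 − (2.9730) = -2.5121; [Mn²⁺] = 10^(-2.5121) ≈ 0.0031 M.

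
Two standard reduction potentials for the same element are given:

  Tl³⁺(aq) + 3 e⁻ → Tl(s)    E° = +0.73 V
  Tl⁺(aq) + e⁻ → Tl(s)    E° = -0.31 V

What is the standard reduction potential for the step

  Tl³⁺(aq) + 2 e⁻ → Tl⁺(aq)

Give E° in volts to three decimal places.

+1.250 V

Sequential free energies add, so n₃E°₃ = n₁E°₁ + n₂E°₂.
With n₃ = 3, and the known step contributing 1×(-0.31) V, the unknown satisfies 2·E° = 3×(+0.73) − 1×(-0.31) = +2.500.
E° = +2.500 / 2 = +1.250 V.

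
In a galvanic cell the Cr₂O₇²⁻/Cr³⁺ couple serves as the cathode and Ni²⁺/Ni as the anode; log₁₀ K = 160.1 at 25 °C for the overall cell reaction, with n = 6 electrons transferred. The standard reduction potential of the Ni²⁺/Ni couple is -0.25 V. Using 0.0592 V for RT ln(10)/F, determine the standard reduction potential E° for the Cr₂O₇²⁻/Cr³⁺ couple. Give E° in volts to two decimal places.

+1.33 V

E°cell = (0.0592/n)·log K = (0.0592/6)(160.1) = +1.580 V.
Since Cr₂O₇²⁻/Cr³⁺ is the cathode and Ni²⁺/Ni the anode, E°cell = E°(Cr₂O₇²⁻/Cr³⁺) − E°(Ni²⁺/Ni).
So E°(Cr₂O₇²⁻/Cr³⁺) = E°cell + E°(Ni²⁺/Ni) = +1.580 + (-0.25) = +1.33 V.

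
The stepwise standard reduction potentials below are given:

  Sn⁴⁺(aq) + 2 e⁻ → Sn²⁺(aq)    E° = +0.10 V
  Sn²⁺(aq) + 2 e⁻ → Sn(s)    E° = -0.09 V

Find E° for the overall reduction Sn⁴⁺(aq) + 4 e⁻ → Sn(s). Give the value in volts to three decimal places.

Standard free energies of sequential steps add: ΔG°₃ = ΔG°₁ + ΔG°₂, so n₃E°₃ = n₁E°₁ + n₂E°₂.
E°₃ = (2×+0.10 + 2×-0.09) / 4 = (+0.020) / 4 = +0.005 V.

+0.005 V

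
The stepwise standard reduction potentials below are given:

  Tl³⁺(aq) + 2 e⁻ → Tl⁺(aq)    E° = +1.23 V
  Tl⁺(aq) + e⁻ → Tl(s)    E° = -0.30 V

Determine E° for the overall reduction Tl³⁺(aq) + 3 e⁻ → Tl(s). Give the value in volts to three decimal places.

Standard free energies of sequential steps add: ΔG°₃ = ΔG°₁ + ΔG°₂, so n₃E°₃ = n₁E°₁ + n₂E°₂.
E°₃ = (2×+1.23 + 1×-0.30) / 3 = (+2.160) / 3 = +0.720 V.
Simply averaging or adding the two E° values would be wrong; the electron-weighted sum is required.

+0.720 V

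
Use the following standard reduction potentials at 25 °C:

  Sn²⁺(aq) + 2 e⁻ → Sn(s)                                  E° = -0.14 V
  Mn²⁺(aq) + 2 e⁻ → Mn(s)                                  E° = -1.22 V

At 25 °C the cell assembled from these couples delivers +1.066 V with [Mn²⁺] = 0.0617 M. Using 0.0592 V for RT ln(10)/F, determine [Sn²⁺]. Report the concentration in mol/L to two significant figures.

0.021 M

Sn²⁺/Sn is the cathode, Mn²⁺/Mn the anode: E°cell = +1.08 V, n = 2.
Overall reaction: Sn²⁺(aq) + Mn(s) → Sn(s) + Mn²⁺(aq); Q = [Mn²⁺]^1/[Sn²⁺]^1.
From E = E° − (0.0592/n) log Q: log Q = (E° − E)·n/0.0592 = (+1.08 − (+1.066))·2/0.0592 = 0.4730.
So 1·log[Sn²⁺] = 1·log(0.0617) − log Q = -1.2097 − (0.4730) = -1.6827; [Sn²⁺] = 10^(-1.6827) ≈ 0.021 M.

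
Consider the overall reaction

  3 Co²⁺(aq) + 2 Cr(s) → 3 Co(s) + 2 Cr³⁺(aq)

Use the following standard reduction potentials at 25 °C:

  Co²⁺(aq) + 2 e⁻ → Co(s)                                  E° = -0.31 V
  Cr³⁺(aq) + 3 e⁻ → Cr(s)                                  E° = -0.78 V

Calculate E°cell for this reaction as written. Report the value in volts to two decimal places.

The Co²⁺/Co couple has the higher reduction potential, so it is the cathode; Cr³⁺/Cr is oxidised at the anode.
E°cell = E°(cathode) − E°(anode) = (-0.31) − (-0.78) = +0.47 V.

+0.47 V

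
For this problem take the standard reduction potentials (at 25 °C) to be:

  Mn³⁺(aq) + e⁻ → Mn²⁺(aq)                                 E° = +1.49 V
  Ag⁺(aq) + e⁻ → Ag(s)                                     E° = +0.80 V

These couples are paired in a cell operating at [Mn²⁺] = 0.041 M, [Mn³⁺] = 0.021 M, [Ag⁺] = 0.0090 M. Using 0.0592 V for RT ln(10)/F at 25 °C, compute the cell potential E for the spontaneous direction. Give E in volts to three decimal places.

Mn³⁺/Mn²⁺ is the cathode (higher E°), Ag⁺/Ag the anode: E°cell = +1.49 − (+0.80) = +0.69 V, n = 1.
Overall: Mn³⁺(aq) + Ag(s) → Mn²⁺(aq) + Ag⁺(aq)
Q = [Mn²⁺]·[Ag⁺] / ([Mn³⁺]); log Q = -1.755.
E = E° − (0.0592/n) log Q = +0.69 − (0.0592/1)(-1.755) = +0.794 V.

+0.794 V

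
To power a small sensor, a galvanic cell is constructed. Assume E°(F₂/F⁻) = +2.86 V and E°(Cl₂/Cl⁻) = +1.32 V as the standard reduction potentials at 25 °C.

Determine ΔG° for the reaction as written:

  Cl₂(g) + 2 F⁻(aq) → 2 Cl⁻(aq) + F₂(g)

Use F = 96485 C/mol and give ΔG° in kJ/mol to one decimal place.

As written, Cl₂/Cl⁻ is reduced (cathode) and F₂/F⁻ is oxidised (anode), so E°cell = (+1.32) − (+2.86) = -1.54 V.
Balancing electrons gives n = 2.
ΔG° = −nFE° = −(2)(96485)(-1.54) = 297,174 J = +297.2 kJ/mol.

+297.2 kJ/mol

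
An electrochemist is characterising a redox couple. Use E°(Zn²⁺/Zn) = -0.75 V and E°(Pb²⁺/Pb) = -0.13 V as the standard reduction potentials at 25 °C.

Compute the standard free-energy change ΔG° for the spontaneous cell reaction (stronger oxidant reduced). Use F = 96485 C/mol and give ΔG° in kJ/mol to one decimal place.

-119.6 kJ/mol

Pb²⁺/Pb (E° = -0.13 V) is the cathode; Zn²⁺/Zn (E° = -0.75 V) is the anode, so E°cell = +0.62 V.
Balancing electrons gives n = 2 (lcm of 2 and 2).
ΔG° = −nFE° = −(2)(96485)(+0.62) = -119,641 J = -119.6 kJ/mol.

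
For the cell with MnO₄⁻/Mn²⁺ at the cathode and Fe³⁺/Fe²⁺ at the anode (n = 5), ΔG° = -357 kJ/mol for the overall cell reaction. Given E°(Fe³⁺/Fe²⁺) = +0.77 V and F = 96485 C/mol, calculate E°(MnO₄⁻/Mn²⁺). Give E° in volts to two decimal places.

E°cell = −ΔG°/(nF) = −(-357×10³)/((5)(96485)) = +0.740 V.
Since MnO₄⁻/Mn²⁺ is the cathode and Fe³⁺/Fe²⁺ the anode, E°cell = E°(MnO₄⁻/Mn²⁺) − E°(Fe³⁺/Fe²⁺).
So E°(MnO₄⁻/Mn²⁺) = E°cell + E°(Fe³⁺/Fe²⁺) = +0.740 + (+0.77) = +1.51 V.

+1.51 V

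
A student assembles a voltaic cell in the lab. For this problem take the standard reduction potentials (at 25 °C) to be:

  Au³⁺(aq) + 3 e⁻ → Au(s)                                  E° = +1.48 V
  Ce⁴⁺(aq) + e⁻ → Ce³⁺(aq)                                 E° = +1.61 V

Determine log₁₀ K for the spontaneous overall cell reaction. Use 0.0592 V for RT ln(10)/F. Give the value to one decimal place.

6.6

Cathode: Ce⁴⁺/Ce³⁺; anode: Au³⁺/Au. E°cell = +0.13 V, n = 3.
log K = nE°cell / 0.0592 = (3)(+0.13) / 0.0592 = 6.6.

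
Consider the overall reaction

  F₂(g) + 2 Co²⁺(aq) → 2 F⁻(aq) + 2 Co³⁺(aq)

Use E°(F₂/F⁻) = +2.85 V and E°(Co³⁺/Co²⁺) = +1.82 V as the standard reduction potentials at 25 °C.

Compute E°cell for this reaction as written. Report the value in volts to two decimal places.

The F₂/F⁻ couple has the higher reduction potential, so it is the cathode; Co³⁺/Co²⁺ is oxidised at the anode.
E°cell = E°(cathode) − E°(anode) = (+2.85) − (+1.82) = +1.03 V.

+1.03 V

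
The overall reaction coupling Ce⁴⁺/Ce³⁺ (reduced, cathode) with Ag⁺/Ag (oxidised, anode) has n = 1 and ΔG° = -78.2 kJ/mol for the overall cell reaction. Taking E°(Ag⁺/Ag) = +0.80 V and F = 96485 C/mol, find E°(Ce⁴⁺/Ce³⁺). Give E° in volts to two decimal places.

E°cell = −ΔG°/(nF) = −(-78.2×10³)/((1)(96485)) = +0.810 V.
Since Ce⁴⁺/Ce³⁺ is the cathode and Ag⁺/Ag the anode, E°cell = E°(Ce⁴⁺/Ce³⁺) − E°(Ag⁺/Ag).
So E°(Ce⁴⁺/Ce³⁺) = E°cell + E°(Ag⁺/Ag) = +0.810 + (+0.80) = +1.61 V.

+1.61 V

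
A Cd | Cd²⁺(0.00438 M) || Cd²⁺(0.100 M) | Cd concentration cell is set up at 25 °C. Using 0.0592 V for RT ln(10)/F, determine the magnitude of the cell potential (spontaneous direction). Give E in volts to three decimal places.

For a concentration cell E°cell = 0. The 0.100 M side is the cathode (reduction is favoured where [Cd²⁺] is higher).
With n = 2, E = −(0.0592/2) log([Cd²⁺]ₐₙ/[Cd²⁺]꜀ₐₜ) = −(0.0592/2) log(0.00438/0.1) = −(0.0592/2)(-1.359) = +0.040 V.

+0.040 V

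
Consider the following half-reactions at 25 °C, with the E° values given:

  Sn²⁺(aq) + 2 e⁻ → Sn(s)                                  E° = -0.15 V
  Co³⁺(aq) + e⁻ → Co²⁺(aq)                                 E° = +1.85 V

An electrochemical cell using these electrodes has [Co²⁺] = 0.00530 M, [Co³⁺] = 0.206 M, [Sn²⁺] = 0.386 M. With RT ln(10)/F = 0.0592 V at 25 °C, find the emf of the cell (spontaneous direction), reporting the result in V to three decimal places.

Co³⁺/Co²⁺ is the cathode (higher E°), Sn²⁺/Sn the anode: E°cell = +1.85 − (-0.15) = +2.00 V, n = 2.
Overall: 2 Co³⁺(aq) + Sn(s) → 2 Co²⁺(aq) + Sn²⁺(aq)
Q = [Co²⁺]^2·[Sn²⁺] / ([Co³⁺]^2); log Q = -3.593.
E = E° − (0.0592/n) log Q = +2.00 − (0.0592/2)(-3.593) = +2.106 V.

+2.106 V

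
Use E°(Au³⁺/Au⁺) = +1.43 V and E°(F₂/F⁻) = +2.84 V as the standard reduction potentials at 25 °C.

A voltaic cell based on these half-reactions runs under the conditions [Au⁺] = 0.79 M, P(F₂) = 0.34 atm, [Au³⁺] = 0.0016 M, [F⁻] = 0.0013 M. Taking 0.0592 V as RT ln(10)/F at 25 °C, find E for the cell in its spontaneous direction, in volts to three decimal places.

+1.647 V

F₂/F⁻ is the cathode (higher E°), Au³⁺/Au⁺ the anode: E°cell = +2.84 − (+1.43) = +1.41 V, n = 2.
Overall: F₂(g) + Au⁺(aq) → 2 F⁻(aq) + Au³⁺(aq)
Q = [F⁻]^2·[Au³⁺] / (P(F₂)·[Au⁺]); log Q = -7.997.
E = E° − (0.0592/n) log Q = +1.41 − (0.0592/2)(-7.997) = +1.647 V.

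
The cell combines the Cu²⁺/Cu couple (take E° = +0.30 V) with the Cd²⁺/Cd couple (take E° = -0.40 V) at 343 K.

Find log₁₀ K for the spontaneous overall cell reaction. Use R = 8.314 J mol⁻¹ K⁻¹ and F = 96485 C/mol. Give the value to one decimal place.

20.6

Cathode: Cu²⁺/Cu; anode: Cd²⁺/Cd. E°cell = (+0.30) − (-0.40) = +0.70 V, with n = 2.
ΔG° = −nFE° = −RT ln K, so ln K = nFE°/(RT) = (2)(96485)(+0.70) / ((8.314)(343)) = 47.368.
log₁₀ K = 47.368 / ln 10 = 20.6.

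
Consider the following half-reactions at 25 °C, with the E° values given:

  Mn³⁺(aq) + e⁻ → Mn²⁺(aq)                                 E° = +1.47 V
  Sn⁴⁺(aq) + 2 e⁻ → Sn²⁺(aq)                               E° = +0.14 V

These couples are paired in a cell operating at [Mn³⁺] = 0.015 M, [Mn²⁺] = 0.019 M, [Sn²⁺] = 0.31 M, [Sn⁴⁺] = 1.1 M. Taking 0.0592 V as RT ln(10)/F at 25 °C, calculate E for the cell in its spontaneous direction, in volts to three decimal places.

Mn³⁺/Mn²⁺ is the cathode (higher E°), Sn⁴⁺/Sn²⁺ the anode: E°cell = +1.47 − (+0.14) = +1.33 V, n = 2.
Overall: 2 Mn³⁺(aq) + Sn²⁺(aq) → 2 Mn²⁺(aq) + Sn⁴⁺(aq)
Q = [Mn²⁺]^2·[Sn⁴⁺] / ([Mn³⁺]^2·[Sn²⁺]); log Q = 0.755.
E = E° − (0.0592/n) log Q = +1.33 − (0.0592/2)(0.755) = +1.308 V.

+1.308 V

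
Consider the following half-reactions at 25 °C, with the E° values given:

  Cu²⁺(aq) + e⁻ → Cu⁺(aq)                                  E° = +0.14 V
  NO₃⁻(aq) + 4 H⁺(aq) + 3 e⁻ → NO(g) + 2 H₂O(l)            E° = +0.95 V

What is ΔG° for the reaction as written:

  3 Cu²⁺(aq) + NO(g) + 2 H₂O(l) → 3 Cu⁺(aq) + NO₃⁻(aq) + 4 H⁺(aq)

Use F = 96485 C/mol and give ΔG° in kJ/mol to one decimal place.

+234.5 kJ/mol

As written, Cu²⁺/Cu⁺ is reduced (cathode) and NO₃⁻/NO is oxidised (anode), so E°cell = (+0.14) − (+0.95) = -0.81 V.
Balancing electrons gives n = 3.
ΔG° = −nFE° = −(3)(96485)(-0.81) = 234,459 J = +234.5 kJ/mol.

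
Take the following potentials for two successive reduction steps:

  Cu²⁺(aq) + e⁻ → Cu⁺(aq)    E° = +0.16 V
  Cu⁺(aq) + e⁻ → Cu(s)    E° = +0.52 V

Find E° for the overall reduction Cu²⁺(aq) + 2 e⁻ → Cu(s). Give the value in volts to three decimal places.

Standard free energies of sequential steps add: ΔG°₃ = ΔG°₁ + ΔG°₂, so n₃E°₃ = n₁E°₁ + n₂E°₂.
E°₃ = (1×+0.16 + 1×+0.52) / 2 = (+0.680) / 2 = +0.340 V.

+0.340 V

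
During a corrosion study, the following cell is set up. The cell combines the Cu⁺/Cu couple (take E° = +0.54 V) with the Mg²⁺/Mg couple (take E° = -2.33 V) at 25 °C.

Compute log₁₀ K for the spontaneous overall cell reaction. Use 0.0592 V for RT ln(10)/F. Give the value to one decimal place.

97.0

Cathode: Cu⁺/Cu; anode: Mg²⁺/Mg. E°cell = +2.87 V, n = 2.
log K = nE°cell / 0.0592 = (2)(+2.87) / 0.0592 = 97.0.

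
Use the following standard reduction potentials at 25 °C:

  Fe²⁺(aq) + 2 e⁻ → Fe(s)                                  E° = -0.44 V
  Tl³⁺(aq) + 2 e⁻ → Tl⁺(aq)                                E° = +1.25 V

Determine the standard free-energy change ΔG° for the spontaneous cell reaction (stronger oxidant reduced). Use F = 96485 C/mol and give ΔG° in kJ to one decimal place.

-326.1 kJ

Tl³⁺/Tl⁺ (E° = +1.25 V) is the cathode; Fe²⁺/Fe (E° = -0.44 V) is the anode, so E°cell = +1.69 V.
Balancing electrons gives n = 2 (lcm of 2 and 2).
ΔG° = −nFE° = −(2)(96485)(+1.69) = -326,119 J = -326.1 kJ.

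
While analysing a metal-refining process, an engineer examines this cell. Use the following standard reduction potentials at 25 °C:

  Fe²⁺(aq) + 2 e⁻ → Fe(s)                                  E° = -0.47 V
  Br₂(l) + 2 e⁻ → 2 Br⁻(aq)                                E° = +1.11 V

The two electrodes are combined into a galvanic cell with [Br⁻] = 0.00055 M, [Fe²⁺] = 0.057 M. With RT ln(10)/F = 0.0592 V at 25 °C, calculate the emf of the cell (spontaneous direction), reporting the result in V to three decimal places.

+1.810 V

Br₂/Br⁻ is the cathode (higher E°), Fe²⁺/Fe the anode: E°cell = +1.11 − (-0.47) = +1.58 V, n = 2.
Overall: Br₂(l) + Fe(s) → 2 Br⁻(aq) + Fe²⁺(aq)
Q = [Br⁻]^2·[Fe²⁺]; log Q = -7.763.
E = E° − (0.0592/n) log Q = +1.58 − (0.0592/2)(-7.763) = +1.810 V.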